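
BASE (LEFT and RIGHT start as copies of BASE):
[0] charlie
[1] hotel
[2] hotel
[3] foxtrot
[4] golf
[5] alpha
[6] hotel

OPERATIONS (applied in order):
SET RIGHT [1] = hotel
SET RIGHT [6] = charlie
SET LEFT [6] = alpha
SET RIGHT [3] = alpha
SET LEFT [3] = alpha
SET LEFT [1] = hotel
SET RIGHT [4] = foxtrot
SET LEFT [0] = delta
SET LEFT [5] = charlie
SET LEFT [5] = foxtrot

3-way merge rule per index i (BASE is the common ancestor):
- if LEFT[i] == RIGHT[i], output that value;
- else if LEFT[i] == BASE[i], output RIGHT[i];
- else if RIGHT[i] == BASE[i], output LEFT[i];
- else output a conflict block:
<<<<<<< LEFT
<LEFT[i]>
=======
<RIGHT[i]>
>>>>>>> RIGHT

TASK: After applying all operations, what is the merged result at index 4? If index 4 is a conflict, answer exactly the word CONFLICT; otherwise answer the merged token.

Answer: foxtrot

Derivation:
Final LEFT:  [delta, hotel, hotel, alpha, golf, foxtrot, alpha]
Final RIGHT: [charlie, hotel, hotel, alpha, foxtrot, alpha, charlie]
i=0: L=delta, R=charlie=BASE -> take LEFT -> delta
i=1: L=hotel R=hotel -> agree -> hotel
i=2: L=hotel R=hotel -> agree -> hotel
i=3: L=alpha R=alpha -> agree -> alpha
i=4: L=golf=BASE, R=foxtrot -> take RIGHT -> foxtrot
i=5: L=foxtrot, R=alpha=BASE -> take LEFT -> foxtrot
i=6: BASE=hotel L=alpha R=charlie all differ -> CONFLICT
Index 4 -> foxtrot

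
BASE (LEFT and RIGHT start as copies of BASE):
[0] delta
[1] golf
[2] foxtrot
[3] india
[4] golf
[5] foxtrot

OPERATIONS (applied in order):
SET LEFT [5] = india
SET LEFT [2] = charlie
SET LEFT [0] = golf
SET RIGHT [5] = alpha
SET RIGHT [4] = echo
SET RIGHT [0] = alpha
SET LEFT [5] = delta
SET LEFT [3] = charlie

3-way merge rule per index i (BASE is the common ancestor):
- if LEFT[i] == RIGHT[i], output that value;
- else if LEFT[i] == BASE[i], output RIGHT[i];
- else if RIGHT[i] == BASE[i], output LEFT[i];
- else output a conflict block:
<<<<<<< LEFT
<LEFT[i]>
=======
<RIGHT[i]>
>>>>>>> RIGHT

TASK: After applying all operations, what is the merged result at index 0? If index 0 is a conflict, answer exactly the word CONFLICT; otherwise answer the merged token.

Answer: CONFLICT

Derivation:
Final LEFT:  [golf, golf, charlie, charlie, golf, delta]
Final RIGHT: [alpha, golf, foxtrot, india, echo, alpha]
i=0: BASE=delta L=golf R=alpha all differ -> CONFLICT
i=1: L=golf R=golf -> agree -> golf
i=2: L=charlie, R=foxtrot=BASE -> take LEFT -> charlie
i=3: L=charlie, R=india=BASE -> take LEFT -> charlie
i=4: L=golf=BASE, R=echo -> take RIGHT -> echo
i=5: BASE=foxtrot L=delta R=alpha all differ -> CONFLICT
Index 0 -> CONFLICT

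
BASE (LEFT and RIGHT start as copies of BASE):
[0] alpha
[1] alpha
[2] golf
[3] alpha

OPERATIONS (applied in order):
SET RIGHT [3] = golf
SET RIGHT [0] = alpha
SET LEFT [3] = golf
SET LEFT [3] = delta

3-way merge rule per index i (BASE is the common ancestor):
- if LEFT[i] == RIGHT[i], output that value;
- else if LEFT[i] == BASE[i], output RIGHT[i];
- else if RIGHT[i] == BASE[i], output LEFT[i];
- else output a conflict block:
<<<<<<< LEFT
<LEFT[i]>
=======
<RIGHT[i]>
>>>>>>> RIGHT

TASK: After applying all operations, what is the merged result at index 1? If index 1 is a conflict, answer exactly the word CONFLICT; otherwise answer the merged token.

Answer: alpha

Derivation:
Final LEFT:  [alpha, alpha, golf, delta]
Final RIGHT: [alpha, alpha, golf, golf]
i=0: L=alpha R=alpha -> agree -> alpha
i=1: L=alpha R=alpha -> agree -> alpha
i=2: L=golf R=golf -> agree -> golf
i=3: BASE=alpha L=delta R=golf all differ -> CONFLICT
Index 1 -> alpha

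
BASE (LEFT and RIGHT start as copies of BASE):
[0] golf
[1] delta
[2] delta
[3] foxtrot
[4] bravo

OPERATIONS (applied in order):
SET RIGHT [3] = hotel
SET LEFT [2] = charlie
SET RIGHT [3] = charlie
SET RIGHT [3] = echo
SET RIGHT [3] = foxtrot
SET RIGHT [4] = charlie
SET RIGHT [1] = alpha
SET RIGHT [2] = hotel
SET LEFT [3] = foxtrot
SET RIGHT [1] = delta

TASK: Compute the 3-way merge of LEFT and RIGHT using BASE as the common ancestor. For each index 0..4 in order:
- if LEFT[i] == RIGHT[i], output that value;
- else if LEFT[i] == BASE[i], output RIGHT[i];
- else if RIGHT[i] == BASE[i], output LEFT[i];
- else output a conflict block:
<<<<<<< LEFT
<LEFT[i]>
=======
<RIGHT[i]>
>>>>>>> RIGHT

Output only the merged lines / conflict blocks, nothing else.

Answer: golf
delta
<<<<<<< LEFT
charlie
=======
hotel
>>>>>>> RIGHT
foxtrot
charlie

Derivation:
Final LEFT:  [golf, delta, charlie, foxtrot, bravo]
Final RIGHT: [golf, delta, hotel, foxtrot, charlie]
i=0: L=golf R=golf -> agree -> golf
i=1: L=delta R=delta -> agree -> delta
i=2: BASE=delta L=charlie R=hotel all differ -> CONFLICT
i=3: L=foxtrot R=foxtrot -> agree -> foxtrot
i=4: L=bravo=BASE, R=charlie -> take RIGHT -> charlie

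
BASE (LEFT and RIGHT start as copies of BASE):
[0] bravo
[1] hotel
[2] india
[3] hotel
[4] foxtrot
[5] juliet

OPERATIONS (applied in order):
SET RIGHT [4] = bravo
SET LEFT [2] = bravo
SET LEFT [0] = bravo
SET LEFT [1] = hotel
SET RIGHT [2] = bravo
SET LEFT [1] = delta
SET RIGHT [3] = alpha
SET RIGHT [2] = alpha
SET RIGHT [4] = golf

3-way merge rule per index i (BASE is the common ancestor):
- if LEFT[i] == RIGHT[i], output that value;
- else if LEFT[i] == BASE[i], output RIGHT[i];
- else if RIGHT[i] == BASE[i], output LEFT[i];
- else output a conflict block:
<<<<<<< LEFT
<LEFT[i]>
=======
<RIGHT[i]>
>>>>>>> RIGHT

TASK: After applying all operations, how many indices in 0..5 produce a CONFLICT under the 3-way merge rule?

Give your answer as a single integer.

Answer: 1

Derivation:
Final LEFT:  [bravo, delta, bravo, hotel, foxtrot, juliet]
Final RIGHT: [bravo, hotel, alpha, alpha, golf, juliet]
i=0: L=bravo R=bravo -> agree -> bravo
i=1: L=delta, R=hotel=BASE -> take LEFT -> delta
i=2: BASE=india L=bravo R=alpha all differ -> CONFLICT
i=3: L=hotel=BASE, R=alpha -> take RIGHT -> alpha
i=4: L=foxtrot=BASE, R=golf -> take RIGHT -> golf
i=5: L=juliet R=juliet -> agree -> juliet
Conflict count: 1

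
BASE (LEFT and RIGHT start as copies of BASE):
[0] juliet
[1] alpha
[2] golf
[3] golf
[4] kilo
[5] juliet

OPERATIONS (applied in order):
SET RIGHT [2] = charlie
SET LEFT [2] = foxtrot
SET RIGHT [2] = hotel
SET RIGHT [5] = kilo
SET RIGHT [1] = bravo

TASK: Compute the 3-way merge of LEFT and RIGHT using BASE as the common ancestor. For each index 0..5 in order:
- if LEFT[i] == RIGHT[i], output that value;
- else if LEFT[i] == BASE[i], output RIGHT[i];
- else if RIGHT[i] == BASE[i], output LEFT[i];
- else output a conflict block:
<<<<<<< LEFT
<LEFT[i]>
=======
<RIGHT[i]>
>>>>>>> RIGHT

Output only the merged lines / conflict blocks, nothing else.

Answer: juliet
bravo
<<<<<<< LEFT
foxtrot
=======
hotel
>>>>>>> RIGHT
golf
kilo
kilo

Derivation:
Final LEFT:  [juliet, alpha, foxtrot, golf, kilo, juliet]
Final RIGHT: [juliet, bravo, hotel, golf, kilo, kilo]
i=0: L=juliet R=juliet -> agree -> juliet
i=1: L=alpha=BASE, R=bravo -> take RIGHT -> bravo
i=2: BASE=golf L=foxtrot R=hotel all differ -> CONFLICT
i=3: L=golf R=golf -> agree -> golf
i=4: L=kilo R=kilo -> agree -> kilo
i=5: L=juliet=BASE, R=kilo -> take RIGHT -> kilo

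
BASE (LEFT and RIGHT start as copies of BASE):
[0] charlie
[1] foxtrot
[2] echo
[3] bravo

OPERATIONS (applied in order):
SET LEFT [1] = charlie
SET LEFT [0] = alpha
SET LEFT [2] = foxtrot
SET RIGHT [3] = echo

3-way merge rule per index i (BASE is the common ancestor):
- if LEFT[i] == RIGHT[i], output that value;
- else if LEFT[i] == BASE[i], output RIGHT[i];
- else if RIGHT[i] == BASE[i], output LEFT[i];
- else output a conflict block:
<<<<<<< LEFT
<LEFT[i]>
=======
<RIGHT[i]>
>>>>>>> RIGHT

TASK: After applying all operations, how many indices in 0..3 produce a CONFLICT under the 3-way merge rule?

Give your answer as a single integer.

Final LEFT:  [alpha, charlie, foxtrot, bravo]
Final RIGHT: [charlie, foxtrot, echo, echo]
i=0: L=alpha, R=charlie=BASE -> take LEFT -> alpha
i=1: L=charlie, R=foxtrot=BASE -> take LEFT -> charlie
i=2: L=foxtrot, R=echo=BASE -> take LEFT -> foxtrot
i=3: L=bravo=BASE, R=echo -> take RIGHT -> echo
Conflict count: 0

Answer: 0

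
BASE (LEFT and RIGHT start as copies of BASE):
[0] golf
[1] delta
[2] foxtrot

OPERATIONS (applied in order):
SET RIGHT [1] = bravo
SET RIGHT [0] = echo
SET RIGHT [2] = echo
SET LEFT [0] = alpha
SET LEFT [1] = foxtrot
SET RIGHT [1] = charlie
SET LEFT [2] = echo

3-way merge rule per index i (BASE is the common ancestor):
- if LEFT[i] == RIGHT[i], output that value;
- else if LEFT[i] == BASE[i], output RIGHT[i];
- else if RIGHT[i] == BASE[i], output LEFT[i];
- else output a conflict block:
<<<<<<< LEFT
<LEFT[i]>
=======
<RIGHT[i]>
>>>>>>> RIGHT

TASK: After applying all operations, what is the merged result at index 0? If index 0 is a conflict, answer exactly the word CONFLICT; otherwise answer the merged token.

Answer: CONFLICT

Derivation:
Final LEFT:  [alpha, foxtrot, echo]
Final RIGHT: [echo, charlie, echo]
i=0: BASE=golf L=alpha R=echo all differ -> CONFLICT
i=1: BASE=delta L=foxtrot R=charlie all differ -> CONFLICT
i=2: L=echo R=echo -> agree -> echo
Index 0 -> CONFLICT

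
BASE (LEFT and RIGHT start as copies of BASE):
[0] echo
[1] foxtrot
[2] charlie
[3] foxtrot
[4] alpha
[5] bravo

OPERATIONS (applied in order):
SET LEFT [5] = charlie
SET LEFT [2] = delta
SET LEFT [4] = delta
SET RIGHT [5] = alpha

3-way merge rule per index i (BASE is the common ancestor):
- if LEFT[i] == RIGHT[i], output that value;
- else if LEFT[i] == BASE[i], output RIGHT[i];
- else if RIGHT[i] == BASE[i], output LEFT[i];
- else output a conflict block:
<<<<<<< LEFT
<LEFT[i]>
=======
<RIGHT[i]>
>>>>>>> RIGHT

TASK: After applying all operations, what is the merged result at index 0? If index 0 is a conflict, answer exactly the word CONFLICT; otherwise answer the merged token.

Final LEFT:  [echo, foxtrot, delta, foxtrot, delta, charlie]
Final RIGHT: [echo, foxtrot, charlie, foxtrot, alpha, alpha]
i=0: L=echo R=echo -> agree -> echo
i=1: L=foxtrot R=foxtrot -> agree -> foxtrot
i=2: L=delta, R=charlie=BASE -> take LEFT -> delta
i=3: L=foxtrot R=foxtrot -> agree -> foxtrot
i=4: L=delta, R=alpha=BASE -> take LEFT -> delta
i=5: BASE=bravo L=charlie R=alpha all differ -> CONFLICT
Index 0 -> echo

Answer: echo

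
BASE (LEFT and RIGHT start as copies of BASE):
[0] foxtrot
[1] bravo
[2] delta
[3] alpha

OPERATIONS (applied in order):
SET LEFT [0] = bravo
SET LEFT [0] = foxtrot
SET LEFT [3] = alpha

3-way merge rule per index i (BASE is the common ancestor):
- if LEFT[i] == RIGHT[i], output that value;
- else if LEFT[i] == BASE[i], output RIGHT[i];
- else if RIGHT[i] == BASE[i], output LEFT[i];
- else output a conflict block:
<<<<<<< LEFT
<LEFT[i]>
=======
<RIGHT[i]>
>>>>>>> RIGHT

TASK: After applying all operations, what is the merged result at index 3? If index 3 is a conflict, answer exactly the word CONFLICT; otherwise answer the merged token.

Answer: alpha

Derivation:
Final LEFT:  [foxtrot, bravo, delta, alpha]
Final RIGHT: [foxtrot, bravo, delta, alpha]
i=0: L=foxtrot R=foxtrot -> agree -> foxtrot
i=1: L=bravo R=bravo -> agree -> bravo
i=2: L=delta R=delta -> agree -> delta
i=3: L=alpha R=alpha -> agree -> alpha
Index 3 -> alpha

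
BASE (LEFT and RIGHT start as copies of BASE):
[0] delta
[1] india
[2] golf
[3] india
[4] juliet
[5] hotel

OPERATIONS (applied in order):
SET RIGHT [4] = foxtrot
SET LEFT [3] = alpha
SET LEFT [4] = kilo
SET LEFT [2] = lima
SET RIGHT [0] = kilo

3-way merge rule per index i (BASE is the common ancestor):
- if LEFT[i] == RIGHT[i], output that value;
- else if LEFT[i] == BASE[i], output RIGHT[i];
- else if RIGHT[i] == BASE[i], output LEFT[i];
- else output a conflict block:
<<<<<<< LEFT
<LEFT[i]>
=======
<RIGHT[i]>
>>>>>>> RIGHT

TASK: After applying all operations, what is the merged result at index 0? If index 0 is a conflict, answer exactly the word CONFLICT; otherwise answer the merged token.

Final LEFT:  [delta, india, lima, alpha, kilo, hotel]
Final RIGHT: [kilo, india, golf, india, foxtrot, hotel]
i=0: L=delta=BASE, R=kilo -> take RIGHT -> kilo
i=1: L=india R=india -> agree -> india
i=2: L=lima, R=golf=BASE -> take LEFT -> lima
i=3: L=alpha, R=india=BASE -> take LEFT -> alpha
i=4: BASE=juliet L=kilo R=foxtrot all differ -> CONFLICT
i=5: L=hotel R=hotel -> agree -> hotel
Index 0 -> kilo

Answer: kilo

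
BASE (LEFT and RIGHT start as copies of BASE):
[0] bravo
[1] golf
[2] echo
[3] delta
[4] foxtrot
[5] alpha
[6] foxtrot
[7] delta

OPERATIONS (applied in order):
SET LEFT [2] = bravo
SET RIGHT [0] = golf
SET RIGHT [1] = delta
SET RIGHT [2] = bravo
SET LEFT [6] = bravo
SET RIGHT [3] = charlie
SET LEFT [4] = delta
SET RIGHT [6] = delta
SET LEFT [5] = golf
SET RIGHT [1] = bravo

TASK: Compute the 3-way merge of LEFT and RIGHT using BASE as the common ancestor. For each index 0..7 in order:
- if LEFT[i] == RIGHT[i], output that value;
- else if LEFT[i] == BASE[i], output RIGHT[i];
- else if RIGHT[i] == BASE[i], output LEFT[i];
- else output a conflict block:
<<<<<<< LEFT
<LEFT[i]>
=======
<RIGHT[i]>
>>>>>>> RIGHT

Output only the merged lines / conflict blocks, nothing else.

Answer: golf
bravo
bravo
charlie
delta
golf
<<<<<<< LEFT
bravo
=======
delta
>>>>>>> RIGHT
delta

Derivation:
Final LEFT:  [bravo, golf, bravo, delta, delta, golf, bravo, delta]
Final RIGHT: [golf, bravo, bravo, charlie, foxtrot, alpha, delta, delta]
i=0: L=bravo=BASE, R=golf -> take RIGHT -> golf
i=1: L=golf=BASE, R=bravo -> take RIGHT -> bravo
i=2: L=bravo R=bravo -> agree -> bravo
i=3: L=delta=BASE, R=charlie -> take RIGHT -> charlie
i=4: L=delta, R=foxtrot=BASE -> take LEFT -> delta
i=5: L=golf, R=alpha=BASE -> take LEFT -> golf
i=6: BASE=foxtrot L=bravo R=delta all differ -> CONFLICT
i=7: L=delta R=delta -> agree -> delta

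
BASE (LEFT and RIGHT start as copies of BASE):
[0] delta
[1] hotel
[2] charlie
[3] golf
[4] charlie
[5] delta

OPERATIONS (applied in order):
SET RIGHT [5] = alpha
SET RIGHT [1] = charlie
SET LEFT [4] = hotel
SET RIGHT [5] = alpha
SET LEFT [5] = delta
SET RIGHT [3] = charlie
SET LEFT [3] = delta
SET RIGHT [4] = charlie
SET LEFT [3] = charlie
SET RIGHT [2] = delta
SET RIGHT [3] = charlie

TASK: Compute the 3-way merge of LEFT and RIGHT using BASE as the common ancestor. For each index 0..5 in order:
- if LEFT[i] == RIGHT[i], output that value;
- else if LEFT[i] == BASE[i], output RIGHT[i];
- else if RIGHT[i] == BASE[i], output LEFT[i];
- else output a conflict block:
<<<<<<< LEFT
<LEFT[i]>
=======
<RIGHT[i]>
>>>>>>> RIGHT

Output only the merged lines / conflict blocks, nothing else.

Answer: delta
charlie
delta
charlie
hotel
alpha

Derivation:
Final LEFT:  [delta, hotel, charlie, charlie, hotel, delta]
Final RIGHT: [delta, charlie, delta, charlie, charlie, alpha]
i=0: L=delta R=delta -> agree -> delta
i=1: L=hotel=BASE, R=charlie -> take RIGHT -> charlie
i=2: L=charlie=BASE, R=delta -> take RIGHT -> delta
i=3: L=charlie R=charlie -> agree -> charlie
i=4: L=hotel, R=charlie=BASE -> take LEFT -> hotel
i=5: L=delta=BASE, R=alpha -> take RIGHT -> alpha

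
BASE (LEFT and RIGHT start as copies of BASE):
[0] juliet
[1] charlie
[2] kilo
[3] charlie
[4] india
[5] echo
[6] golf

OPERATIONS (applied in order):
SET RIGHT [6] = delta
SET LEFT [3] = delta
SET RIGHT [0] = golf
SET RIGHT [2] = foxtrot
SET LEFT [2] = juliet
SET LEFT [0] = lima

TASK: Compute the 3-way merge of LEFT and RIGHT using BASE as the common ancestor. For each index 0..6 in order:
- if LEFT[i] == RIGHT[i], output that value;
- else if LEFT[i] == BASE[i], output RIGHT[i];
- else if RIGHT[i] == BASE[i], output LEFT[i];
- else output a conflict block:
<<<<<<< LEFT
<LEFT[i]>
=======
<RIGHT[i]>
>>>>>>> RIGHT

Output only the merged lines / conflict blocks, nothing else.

Answer: <<<<<<< LEFT
lima
=======
golf
>>>>>>> RIGHT
charlie
<<<<<<< LEFT
juliet
=======
foxtrot
>>>>>>> RIGHT
delta
india
echo
delta

Derivation:
Final LEFT:  [lima, charlie, juliet, delta, india, echo, golf]
Final RIGHT: [golf, charlie, foxtrot, charlie, india, echo, delta]
i=0: BASE=juliet L=lima R=golf all differ -> CONFLICT
i=1: L=charlie R=charlie -> agree -> charlie
i=2: BASE=kilo L=juliet R=foxtrot all differ -> CONFLICT
i=3: L=delta, R=charlie=BASE -> take LEFT -> delta
i=4: L=india R=india -> agree -> india
i=5: L=echo R=echo -> agree -> echo
i=6: L=golf=BASE, R=delta -> take RIGHT -> delta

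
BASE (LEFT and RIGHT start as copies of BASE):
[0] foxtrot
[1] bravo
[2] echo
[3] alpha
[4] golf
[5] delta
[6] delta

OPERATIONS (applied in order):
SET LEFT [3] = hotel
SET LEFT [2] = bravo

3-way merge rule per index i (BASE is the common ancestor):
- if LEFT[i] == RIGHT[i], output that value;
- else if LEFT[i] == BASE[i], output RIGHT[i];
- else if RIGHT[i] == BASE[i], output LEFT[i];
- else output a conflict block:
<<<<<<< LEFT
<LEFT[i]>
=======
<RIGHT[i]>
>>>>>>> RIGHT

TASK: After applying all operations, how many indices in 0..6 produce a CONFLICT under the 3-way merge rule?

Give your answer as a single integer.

Answer: 0

Derivation:
Final LEFT:  [foxtrot, bravo, bravo, hotel, golf, delta, delta]
Final RIGHT: [foxtrot, bravo, echo, alpha, golf, delta, delta]
i=0: L=foxtrot R=foxtrot -> agree -> foxtrot
i=1: L=bravo R=bravo -> agree -> bravo
i=2: L=bravo, R=echo=BASE -> take LEFT -> bravo
i=3: L=hotel, R=alpha=BASE -> take LEFT -> hotel
i=4: L=golf R=golf -> agree -> golf
i=5: L=delta R=delta -> agree -> delta
i=6: L=delta R=delta -> agree -> delta
Conflict count: 0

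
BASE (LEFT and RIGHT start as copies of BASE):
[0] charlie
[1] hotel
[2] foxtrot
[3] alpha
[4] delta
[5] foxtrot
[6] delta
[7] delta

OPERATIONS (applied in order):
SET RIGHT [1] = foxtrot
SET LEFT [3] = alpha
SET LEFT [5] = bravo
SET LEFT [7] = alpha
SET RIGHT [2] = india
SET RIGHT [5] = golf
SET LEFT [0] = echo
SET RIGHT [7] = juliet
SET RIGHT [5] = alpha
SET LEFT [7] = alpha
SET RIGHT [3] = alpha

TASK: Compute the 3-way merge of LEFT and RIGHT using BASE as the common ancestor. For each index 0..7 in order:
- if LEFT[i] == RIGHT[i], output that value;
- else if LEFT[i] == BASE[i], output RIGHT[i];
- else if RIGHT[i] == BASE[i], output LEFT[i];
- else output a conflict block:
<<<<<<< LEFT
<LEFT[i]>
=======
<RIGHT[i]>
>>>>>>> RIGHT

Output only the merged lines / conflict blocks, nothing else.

Final LEFT:  [echo, hotel, foxtrot, alpha, delta, bravo, delta, alpha]
Final RIGHT: [charlie, foxtrot, india, alpha, delta, alpha, delta, juliet]
i=0: L=echo, R=charlie=BASE -> take LEFT -> echo
i=1: L=hotel=BASE, R=foxtrot -> take RIGHT -> foxtrot
i=2: L=foxtrot=BASE, R=india -> take RIGHT -> india
i=3: L=alpha R=alpha -> agree -> alpha
i=4: L=delta R=delta -> agree -> delta
i=5: BASE=foxtrot L=bravo R=alpha all differ -> CONFLICT
i=6: L=delta R=delta -> agree -> delta
i=7: BASE=delta L=alpha R=juliet all differ -> CONFLICT

Answer: echo
foxtrot
india
alpha
delta
<<<<<<< LEFT
bravo
=======
alpha
>>>>>>> RIGHT
delta
<<<<<<< LEFT
alpha
=======
juliet
>>>>>>> RIGHT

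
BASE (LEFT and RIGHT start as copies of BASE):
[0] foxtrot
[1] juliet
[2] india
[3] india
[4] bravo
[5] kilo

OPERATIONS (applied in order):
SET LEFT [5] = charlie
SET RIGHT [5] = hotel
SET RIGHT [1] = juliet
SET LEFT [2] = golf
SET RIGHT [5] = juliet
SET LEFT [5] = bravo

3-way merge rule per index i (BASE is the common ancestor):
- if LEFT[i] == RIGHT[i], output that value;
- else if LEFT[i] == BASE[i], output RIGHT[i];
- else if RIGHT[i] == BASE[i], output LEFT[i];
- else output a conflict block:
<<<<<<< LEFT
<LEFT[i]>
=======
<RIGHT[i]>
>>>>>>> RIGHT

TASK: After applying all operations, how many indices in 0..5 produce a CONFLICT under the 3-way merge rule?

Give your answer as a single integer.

Final LEFT:  [foxtrot, juliet, golf, india, bravo, bravo]
Final RIGHT: [foxtrot, juliet, india, india, bravo, juliet]
i=0: L=foxtrot R=foxtrot -> agree -> foxtrot
i=1: L=juliet R=juliet -> agree -> juliet
i=2: L=golf, R=india=BASE -> take LEFT -> golf
i=3: L=india R=india -> agree -> india
i=4: L=bravo R=bravo -> agree -> bravo
i=5: BASE=kilo L=bravo R=juliet all differ -> CONFLICT
Conflict count: 1

Answer: 1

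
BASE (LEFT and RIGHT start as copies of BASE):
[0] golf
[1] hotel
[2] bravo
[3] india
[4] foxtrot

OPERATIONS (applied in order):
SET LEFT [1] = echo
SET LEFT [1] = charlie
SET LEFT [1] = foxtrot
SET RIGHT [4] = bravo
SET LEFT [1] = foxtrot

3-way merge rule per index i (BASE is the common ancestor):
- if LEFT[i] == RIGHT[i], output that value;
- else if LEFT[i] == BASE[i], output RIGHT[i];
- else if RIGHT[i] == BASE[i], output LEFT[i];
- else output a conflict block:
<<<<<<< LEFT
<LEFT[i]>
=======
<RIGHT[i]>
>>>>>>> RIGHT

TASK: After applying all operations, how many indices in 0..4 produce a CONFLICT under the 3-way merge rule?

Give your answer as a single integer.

Final LEFT:  [golf, foxtrot, bravo, india, foxtrot]
Final RIGHT: [golf, hotel, bravo, india, bravo]
i=0: L=golf R=golf -> agree -> golf
i=1: L=foxtrot, R=hotel=BASE -> take LEFT -> foxtrot
i=2: L=bravo R=bravo -> agree -> bravo
i=3: L=india R=india -> agree -> india
i=4: L=foxtrot=BASE, R=bravo -> take RIGHT -> bravo
Conflict count: 0

Answer: 0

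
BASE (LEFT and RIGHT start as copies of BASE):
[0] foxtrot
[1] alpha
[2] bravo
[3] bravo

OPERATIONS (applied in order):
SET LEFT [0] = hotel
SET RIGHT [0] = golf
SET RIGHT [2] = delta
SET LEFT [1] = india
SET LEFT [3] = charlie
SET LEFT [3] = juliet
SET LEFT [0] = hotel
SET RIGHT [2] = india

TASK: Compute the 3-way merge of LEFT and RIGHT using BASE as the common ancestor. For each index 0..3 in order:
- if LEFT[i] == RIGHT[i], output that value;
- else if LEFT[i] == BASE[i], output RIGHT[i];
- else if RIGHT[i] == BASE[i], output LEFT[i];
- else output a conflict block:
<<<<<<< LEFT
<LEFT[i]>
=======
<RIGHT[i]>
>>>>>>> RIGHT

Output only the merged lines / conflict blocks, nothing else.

Answer: <<<<<<< LEFT
hotel
=======
golf
>>>>>>> RIGHT
india
india
juliet

Derivation:
Final LEFT:  [hotel, india, bravo, juliet]
Final RIGHT: [golf, alpha, india, bravo]
i=0: BASE=foxtrot L=hotel R=golf all differ -> CONFLICT
i=1: L=india, R=alpha=BASE -> take LEFT -> india
i=2: L=bravo=BASE, R=india -> take RIGHT -> india
i=3: L=juliet, R=bravo=BASE -> take LEFT -> juliet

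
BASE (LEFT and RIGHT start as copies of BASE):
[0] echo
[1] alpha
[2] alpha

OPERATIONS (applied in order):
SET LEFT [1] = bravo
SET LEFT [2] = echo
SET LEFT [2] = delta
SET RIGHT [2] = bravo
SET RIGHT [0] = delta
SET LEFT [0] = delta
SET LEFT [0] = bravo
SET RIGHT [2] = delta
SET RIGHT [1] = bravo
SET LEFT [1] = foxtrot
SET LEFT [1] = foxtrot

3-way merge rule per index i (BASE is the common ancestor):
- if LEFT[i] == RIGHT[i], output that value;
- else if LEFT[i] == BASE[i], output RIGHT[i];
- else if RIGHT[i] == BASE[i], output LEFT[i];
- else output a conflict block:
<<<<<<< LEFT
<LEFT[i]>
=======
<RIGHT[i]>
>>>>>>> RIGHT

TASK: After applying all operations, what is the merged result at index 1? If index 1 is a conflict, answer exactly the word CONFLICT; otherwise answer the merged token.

Answer: CONFLICT

Derivation:
Final LEFT:  [bravo, foxtrot, delta]
Final RIGHT: [delta, bravo, delta]
i=0: BASE=echo L=bravo R=delta all differ -> CONFLICT
i=1: BASE=alpha L=foxtrot R=bravo all differ -> CONFLICT
i=2: L=delta R=delta -> agree -> delta
Index 1 -> CONFLICT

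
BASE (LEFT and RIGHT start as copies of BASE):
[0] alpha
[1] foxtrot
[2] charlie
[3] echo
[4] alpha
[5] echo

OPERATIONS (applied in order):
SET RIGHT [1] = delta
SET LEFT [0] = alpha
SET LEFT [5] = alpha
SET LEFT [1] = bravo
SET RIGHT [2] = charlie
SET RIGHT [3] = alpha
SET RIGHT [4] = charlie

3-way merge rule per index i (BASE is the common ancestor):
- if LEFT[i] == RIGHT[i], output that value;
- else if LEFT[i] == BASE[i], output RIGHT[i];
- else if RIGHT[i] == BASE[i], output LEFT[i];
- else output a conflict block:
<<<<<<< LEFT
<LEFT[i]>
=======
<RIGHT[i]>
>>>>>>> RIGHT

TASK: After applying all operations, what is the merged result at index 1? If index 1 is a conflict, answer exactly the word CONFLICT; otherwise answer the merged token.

Answer: CONFLICT

Derivation:
Final LEFT:  [alpha, bravo, charlie, echo, alpha, alpha]
Final RIGHT: [alpha, delta, charlie, alpha, charlie, echo]
i=0: L=alpha R=alpha -> agree -> alpha
i=1: BASE=foxtrot L=bravo R=delta all differ -> CONFLICT
i=2: L=charlie R=charlie -> agree -> charlie
i=3: L=echo=BASE, R=alpha -> take RIGHT -> alpha
i=4: L=alpha=BASE, R=charlie -> take RIGHT -> charlie
i=5: L=alpha, R=echo=BASE -> take LEFT -> alpha
Index 1 -> CONFLICT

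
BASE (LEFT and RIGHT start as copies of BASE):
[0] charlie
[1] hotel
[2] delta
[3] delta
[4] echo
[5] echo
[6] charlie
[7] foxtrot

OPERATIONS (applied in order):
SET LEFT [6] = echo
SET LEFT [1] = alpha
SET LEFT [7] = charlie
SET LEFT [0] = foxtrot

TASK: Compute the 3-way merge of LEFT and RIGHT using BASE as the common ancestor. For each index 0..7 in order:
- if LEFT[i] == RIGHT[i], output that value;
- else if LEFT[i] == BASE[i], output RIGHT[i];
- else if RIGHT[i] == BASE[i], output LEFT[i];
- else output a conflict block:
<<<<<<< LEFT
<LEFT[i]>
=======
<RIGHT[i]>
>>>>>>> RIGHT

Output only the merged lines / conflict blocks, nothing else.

Answer: foxtrot
alpha
delta
delta
echo
echo
echo
charlie

Derivation:
Final LEFT:  [foxtrot, alpha, delta, delta, echo, echo, echo, charlie]
Final RIGHT: [charlie, hotel, delta, delta, echo, echo, charlie, foxtrot]
i=0: L=foxtrot, R=charlie=BASE -> take LEFT -> foxtrot
i=1: L=alpha, R=hotel=BASE -> take LEFT -> alpha
i=2: L=delta R=delta -> agree -> delta
i=3: L=delta R=delta -> agree -> delta
i=4: L=echo R=echo -> agree -> echo
i=5: L=echo R=echo -> agree -> echo
i=6: L=echo, R=charlie=BASE -> take LEFT -> echo
i=7: L=charlie, R=foxtrot=BASE -> take LEFT -> charlie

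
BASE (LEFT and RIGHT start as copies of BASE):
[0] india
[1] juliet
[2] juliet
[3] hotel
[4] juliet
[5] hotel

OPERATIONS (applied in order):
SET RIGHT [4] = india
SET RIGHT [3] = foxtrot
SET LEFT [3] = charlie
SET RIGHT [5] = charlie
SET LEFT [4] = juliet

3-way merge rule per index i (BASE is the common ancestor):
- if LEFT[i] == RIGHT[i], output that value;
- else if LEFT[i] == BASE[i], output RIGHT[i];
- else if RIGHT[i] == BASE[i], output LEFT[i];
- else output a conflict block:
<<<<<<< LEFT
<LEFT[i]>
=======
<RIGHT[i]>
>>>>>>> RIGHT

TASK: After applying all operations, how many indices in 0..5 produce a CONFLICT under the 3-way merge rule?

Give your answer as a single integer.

Final LEFT:  [india, juliet, juliet, charlie, juliet, hotel]
Final RIGHT: [india, juliet, juliet, foxtrot, india, charlie]
i=0: L=india R=india -> agree -> india
i=1: L=juliet R=juliet -> agree -> juliet
i=2: L=juliet R=juliet -> agree -> juliet
i=3: BASE=hotel L=charlie R=foxtrot all differ -> CONFLICT
i=4: L=juliet=BASE, R=india -> take RIGHT -> india
i=5: L=hotel=BASE, R=charlie -> take RIGHT -> charlie
Conflict count: 1

Answer: 1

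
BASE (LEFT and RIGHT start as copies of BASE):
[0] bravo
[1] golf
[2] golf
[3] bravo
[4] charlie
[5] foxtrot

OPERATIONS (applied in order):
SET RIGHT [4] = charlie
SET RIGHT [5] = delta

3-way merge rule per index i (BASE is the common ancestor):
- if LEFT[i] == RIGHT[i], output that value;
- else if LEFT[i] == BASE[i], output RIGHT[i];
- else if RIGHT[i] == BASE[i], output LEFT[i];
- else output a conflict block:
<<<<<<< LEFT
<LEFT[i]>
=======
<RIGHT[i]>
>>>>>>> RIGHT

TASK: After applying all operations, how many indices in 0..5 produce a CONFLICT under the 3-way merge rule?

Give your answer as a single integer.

Final LEFT:  [bravo, golf, golf, bravo, charlie, foxtrot]
Final RIGHT: [bravo, golf, golf, bravo, charlie, delta]
i=0: L=bravo R=bravo -> agree -> bravo
i=1: L=golf R=golf -> agree -> golf
i=2: L=golf R=golf -> agree -> golf
i=3: L=bravo R=bravo -> agree -> bravo
i=4: L=charlie R=charlie -> agree -> charlie
i=5: L=foxtrot=BASE, R=delta -> take RIGHT -> delta
Conflict count: 0

Answer: 0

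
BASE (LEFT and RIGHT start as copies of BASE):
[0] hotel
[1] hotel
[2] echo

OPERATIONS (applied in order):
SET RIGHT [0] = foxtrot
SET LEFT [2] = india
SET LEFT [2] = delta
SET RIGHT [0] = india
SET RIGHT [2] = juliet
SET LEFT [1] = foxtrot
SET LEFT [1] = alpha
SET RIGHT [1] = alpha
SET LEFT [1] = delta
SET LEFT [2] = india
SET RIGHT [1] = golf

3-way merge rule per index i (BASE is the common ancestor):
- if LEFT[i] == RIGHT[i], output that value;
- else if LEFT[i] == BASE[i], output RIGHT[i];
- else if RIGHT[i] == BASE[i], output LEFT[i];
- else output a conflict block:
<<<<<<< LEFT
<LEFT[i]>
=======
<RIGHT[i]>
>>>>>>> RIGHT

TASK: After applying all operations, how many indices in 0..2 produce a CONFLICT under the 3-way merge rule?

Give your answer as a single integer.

Final LEFT:  [hotel, delta, india]
Final RIGHT: [india, golf, juliet]
i=0: L=hotel=BASE, R=india -> take RIGHT -> india
i=1: BASE=hotel L=delta R=golf all differ -> CONFLICT
i=2: BASE=echo L=india R=juliet all differ -> CONFLICT
Conflict count: 2

Answer: 2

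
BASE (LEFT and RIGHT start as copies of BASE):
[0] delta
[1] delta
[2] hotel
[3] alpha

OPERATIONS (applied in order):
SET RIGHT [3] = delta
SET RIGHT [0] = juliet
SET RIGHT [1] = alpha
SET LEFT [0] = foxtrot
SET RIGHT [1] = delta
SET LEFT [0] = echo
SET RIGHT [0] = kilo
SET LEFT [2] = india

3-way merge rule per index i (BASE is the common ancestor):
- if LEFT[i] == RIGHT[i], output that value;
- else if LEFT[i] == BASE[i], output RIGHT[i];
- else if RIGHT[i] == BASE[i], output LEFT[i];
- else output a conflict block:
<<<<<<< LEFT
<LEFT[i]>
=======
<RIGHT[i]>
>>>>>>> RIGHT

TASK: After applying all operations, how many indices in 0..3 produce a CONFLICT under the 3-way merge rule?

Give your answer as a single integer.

Answer: 1

Derivation:
Final LEFT:  [echo, delta, india, alpha]
Final RIGHT: [kilo, delta, hotel, delta]
i=0: BASE=delta L=echo R=kilo all differ -> CONFLICT
i=1: L=delta R=delta -> agree -> delta
i=2: L=india, R=hotel=BASE -> take LEFT -> india
i=3: L=alpha=BASE, R=delta -> take RIGHT -> delta
Conflict count: 1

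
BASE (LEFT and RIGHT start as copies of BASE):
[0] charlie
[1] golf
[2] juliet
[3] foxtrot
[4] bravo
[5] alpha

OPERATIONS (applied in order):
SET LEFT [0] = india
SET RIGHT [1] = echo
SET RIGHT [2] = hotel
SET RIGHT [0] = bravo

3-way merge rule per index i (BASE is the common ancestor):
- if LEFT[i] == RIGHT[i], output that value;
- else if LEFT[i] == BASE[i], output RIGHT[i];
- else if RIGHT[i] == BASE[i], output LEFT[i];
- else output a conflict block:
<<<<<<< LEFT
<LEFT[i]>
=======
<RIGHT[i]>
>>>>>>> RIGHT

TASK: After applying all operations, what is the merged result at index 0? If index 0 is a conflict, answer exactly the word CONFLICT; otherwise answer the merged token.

Answer: CONFLICT

Derivation:
Final LEFT:  [india, golf, juliet, foxtrot, bravo, alpha]
Final RIGHT: [bravo, echo, hotel, foxtrot, bravo, alpha]
i=0: BASE=charlie L=india R=bravo all differ -> CONFLICT
i=1: L=golf=BASE, R=echo -> take RIGHT -> echo
i=2: L=juliet=BASE, R=hotel -> take RIGHT -> hotel
i=3: L=foxtrot R=foxtrot -> agree -> foxtrot
i=4: L=bravo R=bravo -> agree -> bravo
i=5: L=alpha R=alpha -> agree -> alpha
Index 0 -> CONFLICT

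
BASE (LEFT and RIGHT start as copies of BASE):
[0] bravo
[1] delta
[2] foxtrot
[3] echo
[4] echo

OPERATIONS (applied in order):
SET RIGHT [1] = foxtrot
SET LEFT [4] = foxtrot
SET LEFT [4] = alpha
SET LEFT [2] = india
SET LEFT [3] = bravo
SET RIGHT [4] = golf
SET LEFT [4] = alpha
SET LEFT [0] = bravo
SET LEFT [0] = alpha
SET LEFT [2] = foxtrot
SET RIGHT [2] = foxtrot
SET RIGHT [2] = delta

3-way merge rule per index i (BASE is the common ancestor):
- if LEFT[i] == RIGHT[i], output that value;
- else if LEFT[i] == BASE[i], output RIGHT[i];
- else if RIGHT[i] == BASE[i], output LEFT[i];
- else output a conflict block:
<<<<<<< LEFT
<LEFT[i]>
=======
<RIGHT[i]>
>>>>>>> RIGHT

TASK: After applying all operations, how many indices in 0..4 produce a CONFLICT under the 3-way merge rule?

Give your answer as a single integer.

Final LEFT:  [alpha, delta, foxtrot, bravo, alpha]
Final RIGHT: [bravo, foxtrot, delta, echo, golf]
i=0: L=alpha, R=bravo=BASE -> take LEFT -> alpha
i=1: L=delta=BASE, R=foxtrot -> take RIGHT -> foxtrot
i=2: L=foxtrot=BASE, R=delta -> take RIGHT -> delta
i=3: L=bravo, R=echo=BASE -> take LEFT -> bravo
i=4: BASE=echo L=alpha R=golf all differ -> CONFLICT
Conflict count: 1

Answer: 1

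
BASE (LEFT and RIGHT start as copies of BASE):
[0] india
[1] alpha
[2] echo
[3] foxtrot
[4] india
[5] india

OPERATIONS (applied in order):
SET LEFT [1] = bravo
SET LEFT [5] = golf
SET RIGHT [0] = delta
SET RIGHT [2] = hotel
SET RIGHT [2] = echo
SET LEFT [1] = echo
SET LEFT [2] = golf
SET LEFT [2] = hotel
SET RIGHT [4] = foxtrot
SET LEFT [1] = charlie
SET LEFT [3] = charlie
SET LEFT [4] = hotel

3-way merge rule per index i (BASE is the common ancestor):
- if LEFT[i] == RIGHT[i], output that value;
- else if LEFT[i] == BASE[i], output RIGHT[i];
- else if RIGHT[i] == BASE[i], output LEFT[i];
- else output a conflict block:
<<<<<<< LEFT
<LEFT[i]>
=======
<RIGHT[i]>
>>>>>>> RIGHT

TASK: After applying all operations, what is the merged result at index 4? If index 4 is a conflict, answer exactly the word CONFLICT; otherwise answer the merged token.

Answer: CONFLICT

Derivation:
Final LEFT:  [india, charlie, hotel, charlie, hotel, golf]
Final RIGHT: [delta, alpha, echo, foxtrot, foxtrot, india]
i=0: L=india=BASE, R=delta -> take RIGHT -> delta
i=1: L=charlie, R=alpha=BASE -> take LEFT -> charlie
i=2: L=hotel, R=echo=BASE -> take LEFT -> hotel
i=3: L=charlie, R=foxtrot=BASE -> take LEFT -> charlie
i=4: BASE=india L=hotel R=foxtrot all differ -> CONFLICT
i=5: L=golf, R=india=BASE -> take LEFT -> golf
Index 4 -> CONFLICT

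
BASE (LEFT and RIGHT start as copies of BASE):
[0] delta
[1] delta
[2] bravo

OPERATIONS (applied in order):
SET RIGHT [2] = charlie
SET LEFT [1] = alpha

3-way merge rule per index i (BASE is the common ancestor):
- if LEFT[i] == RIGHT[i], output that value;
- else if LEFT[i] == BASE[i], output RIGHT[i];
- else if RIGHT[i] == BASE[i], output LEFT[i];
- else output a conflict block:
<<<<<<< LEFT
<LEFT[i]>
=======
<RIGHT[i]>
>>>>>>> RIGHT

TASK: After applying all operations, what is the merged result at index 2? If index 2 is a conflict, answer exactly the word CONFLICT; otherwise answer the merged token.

Final LEFT:  [delta, alpha, bravo]
Final RIGHT: [delta, delta, charlie]
i=0: L=delta R=delta -> agree -> delta
i=1: L=alpha, R=delta=BASE -> take LEFT -> alpha
i=2: L=bravo=BASE, R=charlie -> take RIGHT -> charlie
Index 2 -> charlie

Answer: charlie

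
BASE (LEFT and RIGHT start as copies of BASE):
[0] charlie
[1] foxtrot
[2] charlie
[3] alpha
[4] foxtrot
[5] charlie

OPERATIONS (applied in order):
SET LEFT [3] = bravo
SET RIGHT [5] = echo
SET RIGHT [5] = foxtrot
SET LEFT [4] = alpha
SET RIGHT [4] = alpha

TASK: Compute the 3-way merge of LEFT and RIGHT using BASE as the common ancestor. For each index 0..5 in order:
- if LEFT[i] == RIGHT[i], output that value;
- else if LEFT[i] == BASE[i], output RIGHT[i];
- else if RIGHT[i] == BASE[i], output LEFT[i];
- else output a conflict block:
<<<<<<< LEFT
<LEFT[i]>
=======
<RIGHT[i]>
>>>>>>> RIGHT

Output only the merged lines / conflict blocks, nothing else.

Final LEFT:  [charlie, foxtrot, charlie, bravo, alpha, charlie]
Final RIGHT: [charlie, foxtrot, charlie, alpha, alpha, foxtrot]
i=0: L=charlie R=charlie -> agree -> charlie
i=1: L=foxtrot R=foxtrot -> agree -> foxtrot
i=2: L=charlie R=charlie -> agree -> charlie
i=3: L=bravo, R=alpha=BASE -> take LEFT -> bravo
i=4: L=alpha R=alpha -> agree -> alpha
i=5: L=charlie=BASE, R=foxtrot -> take RIGHT -> foxtrot

Answer: charlie
foxtrot
charlie
bravo
alpha
foxtrot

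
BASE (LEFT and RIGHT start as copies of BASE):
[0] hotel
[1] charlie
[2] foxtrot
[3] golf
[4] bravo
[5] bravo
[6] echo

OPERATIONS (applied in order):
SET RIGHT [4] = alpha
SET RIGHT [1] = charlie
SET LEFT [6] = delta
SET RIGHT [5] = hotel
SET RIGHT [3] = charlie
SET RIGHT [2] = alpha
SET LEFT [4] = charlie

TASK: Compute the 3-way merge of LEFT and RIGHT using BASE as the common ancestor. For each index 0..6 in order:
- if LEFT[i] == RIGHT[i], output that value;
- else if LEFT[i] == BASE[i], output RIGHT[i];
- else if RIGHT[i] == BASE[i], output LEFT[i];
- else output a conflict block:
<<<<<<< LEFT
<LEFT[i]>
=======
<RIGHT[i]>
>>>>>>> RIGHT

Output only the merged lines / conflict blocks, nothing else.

Final LEFT:  [hotel, charlie, foxtrot, golf, charlie, bravo, delta]
Final RIGHT: [hotel, charlie, alpha, charlie, alpha, hotel, echo]
i=0: L=hotel R=hotel -> agree -> hotel
i=1: L=charlie R=charlie -> agree -> charlie
i=2: L=foxtrot=BASE, R=alpha -> take RIGHT -> alpha
i=3: L=golf=BASE, R=charlie -> take RIGHT -> charlie
i=4: BASE=bravo L=charlie R=alpha all differ -> CONFLICT
i=5: L=bravo=BASE, R=hotel -> take RIGHT -> hotel
i=6: L=delta, R=echo=BASE -> take LEFT -> delta

Answer: hotel
charlie
alpha
charlie
<<<<<<< LEFT
charlie
=======
alpha
>>>>>>> RIGHT
hotel
delta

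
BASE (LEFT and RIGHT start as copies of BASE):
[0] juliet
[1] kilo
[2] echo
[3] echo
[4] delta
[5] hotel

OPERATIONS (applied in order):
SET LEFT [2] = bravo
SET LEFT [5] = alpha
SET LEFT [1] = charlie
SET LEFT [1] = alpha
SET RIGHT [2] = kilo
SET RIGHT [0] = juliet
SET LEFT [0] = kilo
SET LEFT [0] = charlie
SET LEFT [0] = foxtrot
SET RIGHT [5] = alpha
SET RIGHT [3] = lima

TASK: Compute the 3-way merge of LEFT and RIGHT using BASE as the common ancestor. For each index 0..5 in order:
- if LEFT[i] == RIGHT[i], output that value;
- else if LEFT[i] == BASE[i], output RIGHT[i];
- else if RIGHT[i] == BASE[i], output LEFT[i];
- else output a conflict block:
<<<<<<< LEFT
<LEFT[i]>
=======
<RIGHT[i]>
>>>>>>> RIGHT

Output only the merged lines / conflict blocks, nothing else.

Answer: foxtrot
alpha
<<<<<<< LEFT
bravo
=======
kilo
>>>>>>> RIGHT
lima
delta
alpha

Derivation:
Final LEFT:  [foxtrot, alpha, bravo, echo, delta, alpha]
Final RIGHT: [juliet, kilo, kilo, lima, delta, alpha]
i=0: L=foxtrot, R=juliet=BASE -> take LEFT -> foxtrot
i=1: L=alpha, R=kilo=BASE -> take LEFT -> alpha
i=2: BASE=echo L=bravo R=kilo all differ -> CONFLICT
i=3: L=echo=BASE, R=lima -> take RIGHT -> lima
i=4: L=delta R=delta -> agree -> delta
i=5: L=alpha R=alpha -> agree -> alpha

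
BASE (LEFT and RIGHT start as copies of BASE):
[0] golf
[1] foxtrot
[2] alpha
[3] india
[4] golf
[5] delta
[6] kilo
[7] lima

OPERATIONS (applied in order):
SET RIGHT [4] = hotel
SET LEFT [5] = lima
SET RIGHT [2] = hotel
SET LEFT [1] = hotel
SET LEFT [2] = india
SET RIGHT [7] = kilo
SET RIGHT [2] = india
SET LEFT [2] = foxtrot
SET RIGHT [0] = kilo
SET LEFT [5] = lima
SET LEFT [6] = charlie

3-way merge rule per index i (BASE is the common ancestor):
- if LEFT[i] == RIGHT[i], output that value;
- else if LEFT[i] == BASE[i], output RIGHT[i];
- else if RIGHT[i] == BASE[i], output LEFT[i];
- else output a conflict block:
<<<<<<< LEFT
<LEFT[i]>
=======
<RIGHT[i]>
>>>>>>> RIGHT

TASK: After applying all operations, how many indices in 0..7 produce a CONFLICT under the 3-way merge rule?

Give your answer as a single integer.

Answer: 1

Derivation:
Final LEFT:  [golf, hotel, foxtrot, india, golf, lima, charlie, lima]
Final RIGHT: [kilo, foxtrot, india, india, hotel, delta, kilo, kilo]
i=0: L=golf=BASE, R=kilo -> take RIGHT -> kilo
i=1: L=hotel, R=foxtrot=BASE -> take LEFT -> hotel
i=2: BASE=alpha L=foxtrot R=india all differ -> CONFLICT
i=3: L=india R=india -> agree -> india
i=4: L=golf=BASE, R=hotel -> take RIGHT -> hotel
i=5: L=lima, R=delta=BASE -> take LEFT -> lima
i=6: L=charlie, R=kilo=BASE -> take LEFT -> charlie
i=7: L=lima=BASE, R=kilo -> take RIGHT -> kilo
Conflict count: 1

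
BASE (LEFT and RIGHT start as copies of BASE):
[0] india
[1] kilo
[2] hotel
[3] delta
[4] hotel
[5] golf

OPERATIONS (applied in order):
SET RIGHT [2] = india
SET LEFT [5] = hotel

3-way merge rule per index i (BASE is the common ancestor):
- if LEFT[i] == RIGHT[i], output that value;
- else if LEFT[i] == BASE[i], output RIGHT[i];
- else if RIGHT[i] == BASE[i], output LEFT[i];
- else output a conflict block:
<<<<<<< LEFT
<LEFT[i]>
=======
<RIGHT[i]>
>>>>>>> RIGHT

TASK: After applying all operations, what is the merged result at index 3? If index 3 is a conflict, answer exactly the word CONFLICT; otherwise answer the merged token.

Answer: delta

Derivation:
Final LEFT:  [india, kilo, hotel, delta, hotel, hotel]
Final RIGHT: [india, kilo, india, delta, hotel, golf]
i=0: L=india R=india -> agree -> india
i=1: L=kilo R=kilo -> agree -> kilo
i=2: L=hotel=BASE, R=india -> take RIGHT -> india
i=3: L=delta R=delta -> agree -> delta
i=4: L=hotel R=hotel -> agree -> hotel
i=5: L=hotel, R=golf=BASE -> take LEFT -> hotel
Index 3 -> delta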